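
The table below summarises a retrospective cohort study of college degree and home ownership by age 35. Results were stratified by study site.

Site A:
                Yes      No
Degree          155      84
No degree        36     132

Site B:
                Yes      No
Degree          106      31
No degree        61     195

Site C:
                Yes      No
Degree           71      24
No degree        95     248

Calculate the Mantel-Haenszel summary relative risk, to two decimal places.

RR_MH = Σ(aᵢ·n₀ᵢ/nᵢ) / Σ(cᵢ·n₁ᵢ/nᵢ), with n₁ᵢ = aᵢ+bᵢ (exposed), n₀ᵢ = cᵢ+dᵢ (unexposed), nᵢ = n₁ᵢ+n₀ᵢ.
Stratum 1 (Site A): n₁ = 239, n₀ = 168, n = 407; a·n₀/n = 155·168/407 = 63.9803; c·n₁/n = 36·239/407 = 21.1400
Stratum 2 (Site B): n₁ = 137, n₀ = 256, n = 393; a·n₀/n = 106·256/393 = 69.0483; c·n₁/n = 61·137/393 = 21.2646
Stratum 3 (Site C): n₁ = 95, n₀ = 343, n = 438; a·n₀/n = 71·343/438 = 55.6005; c·n₁/n = 95·95/438 = 20.6050
RR_MH = (63.9803 + 69.0483 + 55.6005) / (21.1400 + 21.2646 + 20.6050) = 188.6291 / 63.0097 = 2.99365

2.99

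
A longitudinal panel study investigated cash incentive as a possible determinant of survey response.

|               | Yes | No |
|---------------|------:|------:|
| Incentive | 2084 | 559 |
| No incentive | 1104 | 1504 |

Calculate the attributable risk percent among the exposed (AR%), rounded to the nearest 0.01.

46.31

Cells: a = 2084, b = 559, c = 1104, d = 1504.
Risk in exposed = 2084/2643 = 0.78850; risk in unexposed = 1104/2608 = 0.42331.
RR = 0.78850/0.42331 = 1.86268
AR% = (RR − 1)/RR × 100 = (1.86268 − 1)/1.86268 × 100 = 46.3140%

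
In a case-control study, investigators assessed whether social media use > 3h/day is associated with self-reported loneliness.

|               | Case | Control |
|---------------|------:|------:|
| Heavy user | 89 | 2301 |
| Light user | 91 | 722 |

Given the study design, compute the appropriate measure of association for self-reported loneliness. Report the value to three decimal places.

Cells: a = 89, b = 2301, c = 91, d = 722.
This is a case-control study: participants were sampled on outcome status, so risks in the source population cannot be estimated directly — relative risk is not valid here. The odds ratio is the appropriate measure.
OR = (a·d)/(b·c) = (89 × 722) / (2301 × 91) = 64258 / 209391 = 0.30688

0.307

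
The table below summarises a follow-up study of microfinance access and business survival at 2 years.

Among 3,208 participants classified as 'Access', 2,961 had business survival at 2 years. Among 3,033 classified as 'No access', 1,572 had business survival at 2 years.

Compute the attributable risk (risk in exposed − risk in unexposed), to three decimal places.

From the description: a = 2961, b = 247, c = 1572, d = 1461.
Risk in exposed = 2961/3208 = 0.923005; risk in unexposed = 1572/3033 = 0.518299.
Risk difference = 0.923005 − 0.518299 = 0.404706

0.405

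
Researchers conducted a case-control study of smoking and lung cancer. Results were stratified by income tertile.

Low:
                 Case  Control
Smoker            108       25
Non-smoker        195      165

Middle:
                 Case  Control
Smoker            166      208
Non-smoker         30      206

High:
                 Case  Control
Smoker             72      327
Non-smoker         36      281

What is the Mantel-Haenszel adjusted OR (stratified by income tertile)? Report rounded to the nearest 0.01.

3.29

OR_MH = Σ(aᵢdᵢ/nᵢ) / Σ(bᵢcᵢ/nᵢ), where nᵢ is the stratum total.
Stratum 1 (Low): n = 493; a·d/n = 108·165/493 = 36.1460; b·c/n = 25·195/493 = 9.8884
Stratum 2 (Middle): n = 610; a·d/n = 166·206/610 = 56.0590; b·c/n = 208·30/610 = 10.2295
Stratum 3 (High): n = 716; a·d/n = 72·281/716 = 28.2570; b·c/n = 327·36/716 = 16.4413
OR_MH = (36.1460 + 56.0590 + 28.2570) / (9.8884 + 10.2295 + 16.4413) = 120.4620 / 36.5593 = 3.29498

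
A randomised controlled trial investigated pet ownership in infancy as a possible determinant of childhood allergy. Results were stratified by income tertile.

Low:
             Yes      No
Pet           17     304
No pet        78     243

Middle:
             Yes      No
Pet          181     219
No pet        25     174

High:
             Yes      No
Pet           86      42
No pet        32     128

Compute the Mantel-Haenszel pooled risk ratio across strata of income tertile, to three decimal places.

1.665

RR_MH = Σ(aᵢ·n₀ᵢ/nᵢ) / Σ(cᵢ·n₁ᵢ/nᵢ), with n₁ᵢ = aᵢ+bᵢ (exposed), n₀ᵢ = cᵢ+dᵢ (unexposed), nᵢ = n₁ᵢ+n₀ᵢ.
Stratum 1 (Low): n₁ = 321, n₀ = 321, n = 642; a·n₀/n = 17·321/642 = 8.5000; c·n₁/n = 78·321/642 = 39.0000
Stratum 2 (Middle): n₁ = 400, n₀ = 199, n = 599; a·n₀/n = 181·199/599 = 60.1319; c·n₁/n = 25·400/599 = 16.6945
Stratum 3 (High): n₁ = 128, n₀ = 160, n = 288; a·n₀/n = 86·160/288 = 47.7778; c·n₁/n = 32·128/288 = 14.2222
RR_MH = (8.5000 + 60.1319 + 47.7778) / (39.0000 + 16.6945 + 14.2222) = 116.4097 / 69.9167 = 1.66498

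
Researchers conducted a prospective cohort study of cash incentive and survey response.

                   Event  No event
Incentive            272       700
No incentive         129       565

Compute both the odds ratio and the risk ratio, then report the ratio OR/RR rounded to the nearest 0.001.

Cells: a = 272, b = 700, c = 129, d = 565.
OR = (272·565)/(700·129) = 153680/90300 = 1.70188
Risk in exposed = 272/972 = 0.27984; risk in unexposed = 129/694 = 0.18588; RR = 1.50547
OR/RR = 1.70188 / 1.50547 = 1.13047
The outcome is not rare, so the OR lies further from 1 than the RR.

1.130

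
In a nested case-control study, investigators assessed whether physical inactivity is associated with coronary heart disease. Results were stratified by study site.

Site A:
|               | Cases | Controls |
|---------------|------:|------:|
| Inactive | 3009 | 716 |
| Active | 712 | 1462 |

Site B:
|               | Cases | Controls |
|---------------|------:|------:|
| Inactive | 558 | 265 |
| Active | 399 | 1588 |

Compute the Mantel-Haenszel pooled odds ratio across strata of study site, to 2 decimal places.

8.55

OR_MH = Σ(aᵢdᵢ/nᵢ) / Σ(bᵢcᵢ/nᵢ), where nᵢ is the stratum total.
Stratum 1 (Site A): n = 5899; a·d/n = 3009·1462/5899 = 745.7464; b·c/n = 716·712/5899 = 86.4201
Stratum 2 (Site B): n = 2810; a·d/n = 558·1588/2810 = 315.3395; b·c/n = 265·399/2810 = 37.6281
OR_MH = (745.7464 + 315.3395) / (86.4201 + 37.6281) = 1061.0859 / 124.0482 = 8.55382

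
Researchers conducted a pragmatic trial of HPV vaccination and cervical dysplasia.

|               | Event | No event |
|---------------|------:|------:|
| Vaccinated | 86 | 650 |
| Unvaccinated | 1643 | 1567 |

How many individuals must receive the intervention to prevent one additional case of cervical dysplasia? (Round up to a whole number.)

3

Risk in treated group = 86/736 = 0.11685; risk in control = 1643/3210 = 0.51184.
Absolute risk reduction = 0.51184 − 0.11685 = 0.39499
NNT = 1 / ARR = 1 / 0.39499 = 2.532 → round up → 3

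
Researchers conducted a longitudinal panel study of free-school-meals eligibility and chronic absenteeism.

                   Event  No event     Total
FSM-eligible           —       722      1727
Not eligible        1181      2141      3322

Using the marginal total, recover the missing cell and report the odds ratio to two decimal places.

2.52

The missing cell is in the exposed row: 1727 − 722 = 1005.
So a = 1005, b = 722, c = 1181, d = 2141.
OR = (a·d)/(b·c) = (1005 × 2141) / (722 × 1181) = 2151705 / 852682 = 2.52346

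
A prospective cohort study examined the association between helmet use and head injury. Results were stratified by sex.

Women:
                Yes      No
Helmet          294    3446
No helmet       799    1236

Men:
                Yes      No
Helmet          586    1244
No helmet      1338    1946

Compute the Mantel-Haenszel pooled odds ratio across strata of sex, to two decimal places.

0.36

OR_MH = Σ(aᵢdᵢ/nᵢ) / Σ(bᵢcᵢ/nᵢ), where nᵢ is the stratum total.
Stratum 1 (Women): n = 5775; a·d/n = 294·1236/5775 = 62.9236; b·c/n = 3446·799/5775 = 476.7713
Stratum 2 (Men): n = 5114; a·d/n = 586·1946/5114 = 222.9871; b·c/n = 1244·1338/5114 = 325.4736
OR_MH = (62.9236 + 222.9871) / (476.7713 + 325.4736) = 285.9107 / 802.2449 = 0.35639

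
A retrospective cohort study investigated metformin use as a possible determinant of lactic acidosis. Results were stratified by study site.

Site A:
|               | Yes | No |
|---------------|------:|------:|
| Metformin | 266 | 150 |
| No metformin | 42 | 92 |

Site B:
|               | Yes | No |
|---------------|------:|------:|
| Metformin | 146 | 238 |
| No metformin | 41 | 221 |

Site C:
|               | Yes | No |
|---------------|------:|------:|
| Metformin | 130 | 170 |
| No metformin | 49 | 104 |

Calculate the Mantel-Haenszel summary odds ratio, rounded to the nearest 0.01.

2.77

OR_MH = Σ(aᵢdᵢ/nᵢ) / Σ(bᵢcᵢ/nᵢ), where nᵢ is the stratum total.
Stratum 1 (Site A): n = 550; a·d/n = 266·92/550 = 44.4945; b·c/n = 150·42/550 = 11.4545
Stratum 2 (Site B): n = 646; a·d/n = 146·221/646 = 49.9474; b·c/n = 238·41/646 = 15.1053
Stratum 3 (Site C): n = 453; a·d/n = 130·104/453 = 29.8455; b·c/n = 170·49/453 = 18.3885
OR_MH = (44.4945 + 49.9474 + 29.8455) / (11.4545 + 15.1053 + 18.3885) = 124.2874 / 44.9483 = 2.76512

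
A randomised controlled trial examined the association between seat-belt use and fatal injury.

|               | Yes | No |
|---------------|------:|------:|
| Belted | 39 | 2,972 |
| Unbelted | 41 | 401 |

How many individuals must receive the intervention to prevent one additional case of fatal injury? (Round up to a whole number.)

Risk in treated group = 39/3011 = 0.01295; risk in control = 41/442 = 0.09276.
Absolute risk reduction = 0.09276 − 0.01295 = 0.07981
NNT = 1 / ARR = 1 / 0.07981 = 12.530 → round up → 13

13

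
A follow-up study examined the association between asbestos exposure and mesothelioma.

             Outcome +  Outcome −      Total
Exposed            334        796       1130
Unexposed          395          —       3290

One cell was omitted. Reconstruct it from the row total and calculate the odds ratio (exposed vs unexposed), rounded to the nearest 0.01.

The missing cell is in the unexposed row: 3290 − 395 = 2895.
So a = 334, b = 796, c = 395, d = 2895.
OR = (a·d)/(b·c) = (334 × 2895) / (796 × 395) = 966930 / 314420 = 3.07528

3.08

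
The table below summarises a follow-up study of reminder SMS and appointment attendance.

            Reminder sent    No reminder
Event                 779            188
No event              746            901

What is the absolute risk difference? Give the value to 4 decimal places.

Reading the table with exposure as columns: a = 779 (Reminder sent, case), b = 746 (Reminder sent, non-case), c = 188 (No reminder, case), d = 901.
Risk in exposed = 779/1525 = 0.510820; risk in unexposed = 188/1089 = 0.172635.
Risk difference = 0.510820 − 0.172635 = 0.338184

0.3382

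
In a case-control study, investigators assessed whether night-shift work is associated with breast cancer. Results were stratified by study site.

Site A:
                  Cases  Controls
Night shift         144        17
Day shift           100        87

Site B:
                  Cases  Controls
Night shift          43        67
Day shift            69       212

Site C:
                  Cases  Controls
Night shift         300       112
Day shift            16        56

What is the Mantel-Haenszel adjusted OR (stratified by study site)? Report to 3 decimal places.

4.607

OR_MH = Σ(aᵢdᵢ/nᵢ) / Σ(bᵢcᵢ/nᵢ), where nᵢ is the stratum total.
Stratum 1 (Site A): n = 348; a·d/n = 144·87/348 = 36.0000; b·c/n = 17·100/348 = 4.8851
Stratum 2 (Site B): n = 391; a·d/n = 43·212/391 = 23.3146; b·c/n = 67·69/391 = 11.8235
Stratum 3 (Site C): n = 484; a·d/n = 300·56/484 = 34.7107; b·c/n = 112·16/484 = 3.7025
OR_MH = (36.0000 + 23.3146 + 34.7107) / (4.8851 + 11.8235 + 3.7025) = 94.0253 / 20.4111 = 4.60659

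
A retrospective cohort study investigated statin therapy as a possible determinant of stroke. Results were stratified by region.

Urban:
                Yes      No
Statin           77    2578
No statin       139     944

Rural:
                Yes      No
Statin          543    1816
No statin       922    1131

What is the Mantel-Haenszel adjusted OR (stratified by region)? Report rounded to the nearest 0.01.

0.33

OR_MH = Σ(aᵢdᵢ/nᵢ) / Σ(bᵢcᵢ/nᵢ), where nᵢ is the stratum total.
Stratum 1 (Urban): n = 3738; a·d/n = 77·944/3738 = 19.4457; b·c/n = 2578·139/3738 = 95.8646
Stratum 2 (Rural): n = 4412; a·d/n = 543·1131/4412 = 139.1961; b·c/n = 1816·922/4412 = 379.4995
OR_MH = (19.4457 + 139.1961) / (95.8646 + 379.4995) = 158.6417 / 475.3642 = 0.33373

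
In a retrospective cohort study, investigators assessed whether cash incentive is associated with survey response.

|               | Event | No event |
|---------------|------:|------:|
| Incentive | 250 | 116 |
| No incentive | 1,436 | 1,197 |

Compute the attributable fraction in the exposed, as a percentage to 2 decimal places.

Cells: a = 250, b = 116, c = 1436, d = 1197.
Risk in exposed = 250/366 = 0.68306; risk in unexposed = 1436/2633 = 0.54539.
RR = 0.68306/0.54539 = 1.25244
AR% = (RR − 1)/RR × 100 = (1.25244 − 1)/1.25244 × 100 = 20.1556%

20.16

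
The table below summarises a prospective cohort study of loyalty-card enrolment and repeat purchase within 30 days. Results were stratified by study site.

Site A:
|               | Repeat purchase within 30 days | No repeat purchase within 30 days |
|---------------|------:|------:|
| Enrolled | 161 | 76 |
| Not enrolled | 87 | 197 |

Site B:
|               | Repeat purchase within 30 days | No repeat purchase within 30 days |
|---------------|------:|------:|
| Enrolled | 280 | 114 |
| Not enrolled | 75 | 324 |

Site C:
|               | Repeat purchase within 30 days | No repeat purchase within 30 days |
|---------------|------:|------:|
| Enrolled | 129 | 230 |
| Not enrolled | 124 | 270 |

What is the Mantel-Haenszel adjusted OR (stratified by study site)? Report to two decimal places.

OR_MH = Σ(aᵢdᵢ/nᵢ) / Σ(bᵢcᵢ/nᵢ), where nᵢ is the stratum total.
Stratum 1 (Site A): n = 521; a·d/n = 161·197/521 = 60.8772; b·c/n = 76·87/521 = 12.6910
Stratum 2 (Site B): n = 793; a·d/n = 280·324/793 = 114.4010; b·c/n = 114·75/793 = 10.7818
Stratum 3 (Site C): n = 753; a·d/n = 129·270/753 = 46.2550; b·c/n = 230·124/753 = 37.8752
OR_MH = (60.8772 + 114.4010 + 46.2550) / (12.6910 + 10.7818 + 37.8752) = 221.5331 / 61.3480 = 3.61109

3.61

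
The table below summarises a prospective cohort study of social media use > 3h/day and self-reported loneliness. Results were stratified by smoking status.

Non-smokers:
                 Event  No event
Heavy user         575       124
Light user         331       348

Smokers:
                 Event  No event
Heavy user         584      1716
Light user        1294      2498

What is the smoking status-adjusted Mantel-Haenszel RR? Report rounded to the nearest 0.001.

RR_MH = Σ(aᵢ·n₀ᵢ/nᵢ) / Σ(cᵢ·n₁ᵢ/nᵢ), with n₁ᵢ = aᵢ+bᵢ (exposed), n₀ᵢ = cᵢ+dᵢ (unexposed), nᵢ = n₁ᵢ+n₀ᵢ.
Stratum 1 (Non-smokers): n₁ = 699, n₀ = 679, n = 1378; a·n₀/n = 575·679/1378 = 283.3273; c·n₁/n = 331·699/1378 = 167.9020
Stratum 2 (Smokers): n₁ = 2300, n₀ = 3792, n = 6092; a·n₀/n = 584·3792/6092 = 363.5141; c·n₁/n = 1294·2300/6092 = 488.5424
RR_MH = (283.3273 + 363.5141) / (167.9020 + 488.5424) = 646.8414 / 656.4444 = 0.98537

0.985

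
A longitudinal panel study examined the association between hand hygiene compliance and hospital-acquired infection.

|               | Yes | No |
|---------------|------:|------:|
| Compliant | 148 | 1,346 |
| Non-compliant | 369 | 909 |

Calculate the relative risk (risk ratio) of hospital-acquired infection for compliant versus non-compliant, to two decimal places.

Cells: a = 148, b = 1346, c = 369, d = 909.
Risk in exposed = 148/1494 = 0.09906; risk in unexposed = 369/1278 = 0.28873.
RR = 0.09906 / 0.28873 = 0.34310
The risk is 66% lower among the exposed than among the unexposed.

0.34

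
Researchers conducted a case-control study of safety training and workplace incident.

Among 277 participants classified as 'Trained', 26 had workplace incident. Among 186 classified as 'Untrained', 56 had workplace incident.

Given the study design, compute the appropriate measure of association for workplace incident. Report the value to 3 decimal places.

0.240

From the description: a = 26, b = 251, c = 56, d = 130.
This is a case-control study: participants were sampled on outcome status, so risks in the source population cannot be estimated directly — relative risk is not valid here. The odds ratio is the appropriate measure.
OR = (a·d)/(b·c) = (26 × 130) / (251 × 56) = 3380 / 14056 = 0.24047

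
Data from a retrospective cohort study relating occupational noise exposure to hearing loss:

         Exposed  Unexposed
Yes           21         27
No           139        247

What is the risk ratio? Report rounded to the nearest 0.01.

Reading the table with exposure as columns: a = 21 (Exposed, case), b = 139 (Exposed, non-case), c = 27 (Unexposed, case), d = 247.
Risk in exposed = 21/160 = 0.13125; risk in unexposed = 27/274 = 0.09854.
RR = 0.13125 / 0.09854 = 1.33194
The risk among the exposed is 1.33 times that among the unexposed.

1.33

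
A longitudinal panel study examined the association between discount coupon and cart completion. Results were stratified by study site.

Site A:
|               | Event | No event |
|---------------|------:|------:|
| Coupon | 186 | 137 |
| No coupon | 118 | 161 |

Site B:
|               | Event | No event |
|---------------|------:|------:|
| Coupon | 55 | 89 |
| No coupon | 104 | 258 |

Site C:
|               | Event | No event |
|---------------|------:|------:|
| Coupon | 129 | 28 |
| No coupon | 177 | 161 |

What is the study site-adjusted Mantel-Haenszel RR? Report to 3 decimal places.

1.433

RR_MH = Σ(aᵢ·n₀ᵢ/nᵢ) / Σ(cᵢ·n₁ᵢ/nᵢ), with n₁ᵢ = aᵢ+bᵢ (exposed), n₀ᵢ = cᵢ+dᵢ (unexposed), nᵢ = n₁ᵢ+n₀ᵢ.
Stratum 1 (Site A): n₁ = 323, n₀ = 279, n = 602; a·n₀/n = 186·279/602 = 86.2027; c·n₁/n = 118·323/602 = 63.3123
Stratum 2 (Site B): n₁ = 144, n₀ = 362, n = 506; a·n₀/n = 55·362/506 = 39.3478; c·n₁/n = 104·144/506 = 29.5968
Stratum 3 (Site C): n₁ = 157, n₀ = 338, n = 495; a·n₀/n = 129·338/495 = 88.0848; c·n₁/n = 177·157/495 = 56.1394
RR_MH = (86.2027 + 39.3478 + 88.0848) / (63.3123 + 29.5968 + 56.1394) = 213.6353 / 149.0485 = 1.43333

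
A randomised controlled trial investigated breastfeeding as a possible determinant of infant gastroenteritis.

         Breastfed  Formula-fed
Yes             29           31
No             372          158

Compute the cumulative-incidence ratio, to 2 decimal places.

Reading the table with exposure as columns: a = 29 (Breastfed, case), b = 372 (Breastfed, non-case), c = 31 (Formula-fed, case), d = 158.
Risk in exposed = 29/401 = 0.07232; risk in unexposed = 31/189 = 0.16402.
RR = 0.07232 / 0.16402 = 0.44091
The risk is 56% lower among the exposed than among the unexposed.

0.44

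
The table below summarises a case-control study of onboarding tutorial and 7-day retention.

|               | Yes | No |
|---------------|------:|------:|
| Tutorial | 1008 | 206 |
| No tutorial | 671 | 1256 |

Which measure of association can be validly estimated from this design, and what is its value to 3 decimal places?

Cells: a = 1008, b = 206, c = 671, d = 1256.
This is a case-control study: participants were sampled on outcome status, so risks in the source population cannot be estimated directly — relative risk is not valid here. The odds ratio is the appropriate measure.
OR = (a·d)/(b·c) = (1008 × 1256) / (206 × 671) = 1266048 / 138226 = 9.15926

9.159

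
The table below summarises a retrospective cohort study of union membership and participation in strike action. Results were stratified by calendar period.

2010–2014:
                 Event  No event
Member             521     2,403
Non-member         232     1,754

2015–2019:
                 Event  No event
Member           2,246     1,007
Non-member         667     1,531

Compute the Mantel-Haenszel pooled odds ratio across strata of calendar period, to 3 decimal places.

OR_MH = Σ(aᵢdᵢ/nᵢ) / Σ(bᵢcᵢ/nᵢ), where nᵢ is the stratum total.
Stratum 1 (2010–2014): n = 4910; a·d/n = 521·1754/4910 = 186.1169; b·c/n = 2403·232/4910 = 113.5430
Stratum 2 (2015–2019): n = 5451; a·d/n = 2246·1531/5451 = 630.8248; b·c/n = 1007·667/5451 = 123.2194
OR_MH = (186.1169 + 630.8248) / (113.5430 + 123.2194) = 816.9417 / 236.7624 = 3.45047

3.450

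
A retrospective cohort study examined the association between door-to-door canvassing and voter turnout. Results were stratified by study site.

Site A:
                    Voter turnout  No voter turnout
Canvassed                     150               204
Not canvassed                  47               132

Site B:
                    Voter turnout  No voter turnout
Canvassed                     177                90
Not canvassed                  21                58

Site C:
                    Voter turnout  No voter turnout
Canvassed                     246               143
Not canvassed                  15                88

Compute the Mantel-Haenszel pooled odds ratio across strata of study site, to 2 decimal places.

3.98

OR_MH = Σ(aᵢdᵢ/nᵢ) / Σ(bᵢcᵢ/nᵢ), where nᵢ is the stratum total.
Stratum 1 (Site A): n = 533; a·d/n = 150·132/533 = 37.1482; b·c/n = 204·47/533 = 17.9887
Stratum 2 (Site B): n = 346; a·d/n = 177·58/346 = 29.6705; b·c/n = 90·21/346 = 5.4624
Stratum 3 (Site C): n = 492; a·d/n = 246·88/492 = 44.0000; b·c/n = 143·15/492 = 4.3598
OR_MH = (37.1482 + 29.6705 + 44.0000) / (17.9887 + 5.4624 + 4.3598) = 110.8187 / 27.8109 = 3.98472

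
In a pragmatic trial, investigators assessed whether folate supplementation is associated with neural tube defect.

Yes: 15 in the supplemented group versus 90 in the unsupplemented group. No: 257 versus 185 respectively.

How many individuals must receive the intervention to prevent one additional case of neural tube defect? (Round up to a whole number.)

Risk in treated group = 15/272 = 0.05515; risk in control = 90/275 = 0.32727.
Absolute risk reduction = 0.32727 − 0.05515 = 0.27213
NNT = 1 / ARR = 1 / 0.27213 = 3.675 → round up → 4

4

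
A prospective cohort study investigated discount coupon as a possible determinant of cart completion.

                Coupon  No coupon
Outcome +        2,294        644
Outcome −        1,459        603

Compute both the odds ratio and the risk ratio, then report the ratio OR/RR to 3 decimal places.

1.244

Reading the table with exposure as columns: a = 2294 (Coupon, case), b = 1459 (Coupon, non-case), c = 644 (No coupon, case), d = 603.
OR = (2294·603)/(1459·644) = 1383282/939596 = 1.47221
Risk in exposed = 2294/3753 = 0.61124; risk in unexposed = 644/1247 = 0.51644; RR = 1.18357
OR/RR = 1.47221 / 1.18357 = 1.24387
The outcome is not rare, so the OR lies further from 1 than the RR.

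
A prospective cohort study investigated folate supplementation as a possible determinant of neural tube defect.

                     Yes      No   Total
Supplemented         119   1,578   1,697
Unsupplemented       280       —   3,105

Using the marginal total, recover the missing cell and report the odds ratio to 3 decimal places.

The missing cell is in the unexposed row: 3105 − 280 = 2825.
So a = 119, b = 1578, c = 280, d = 2825.
OR = (a·d)/(b·c) = (119 × 2825) / (1578 × 280) = 336175 / 441840 = 0.76085

0.761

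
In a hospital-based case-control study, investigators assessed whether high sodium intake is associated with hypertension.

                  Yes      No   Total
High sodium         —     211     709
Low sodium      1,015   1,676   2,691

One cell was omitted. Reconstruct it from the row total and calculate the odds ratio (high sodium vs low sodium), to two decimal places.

3.90

The missing cell is in the exposed row: 709 − 211 = 498.
So a = 498, b = 211, c = 1015, d = 1676.
OR = (a·d)/(b·c) = (498 × 1676) / (211 × 1015) = 834648 / 214165 = 3.89722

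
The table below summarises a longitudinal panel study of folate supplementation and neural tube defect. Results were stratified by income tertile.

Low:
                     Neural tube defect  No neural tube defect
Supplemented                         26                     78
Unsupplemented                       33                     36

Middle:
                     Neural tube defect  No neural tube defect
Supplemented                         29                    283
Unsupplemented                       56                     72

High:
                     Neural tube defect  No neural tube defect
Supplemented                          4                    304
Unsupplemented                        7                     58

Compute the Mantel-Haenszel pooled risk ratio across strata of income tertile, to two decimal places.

RR_MH = Σ(aᵢ·n₀ᵢ/nᵢ) / Σ(cᵢ·n₁ᵢ/nᵢ), with n₁ᵢ = aᵢ+bᵢ (exposed), n₀ᵢ = cᵢ+dᵢ (unexposed), nᵢ = n₁ᵢ+n₀ᵢ.
Stratum 1 (Low): n₁ = 104, n₀ = 69, n = 173; a·n₀/n = 26·69/173 = 10.3699; c·n₁/n = 33·104/173 = 19.8382
Stratum 2 (Middle): n₁ = 312, n₀ = 128, n = 440; a·n₀/n = 29·128/440 = 8.4364; c·n₁/n = 56·312/440 = 39.7091
Stratum 3 (High): n₁ = 308, n₀ = 65, n = 373; a·n₀/n = 4·65/373 = 0.6971; c·n₁/n = 7·308/373 = 5.7802
RR_MH = (10.3699 + 8.4364 + 0.6971) / (19.8382 + 39.7091 + 5.7802) = 19.5034 / 65.3274 = 0.29855

0.30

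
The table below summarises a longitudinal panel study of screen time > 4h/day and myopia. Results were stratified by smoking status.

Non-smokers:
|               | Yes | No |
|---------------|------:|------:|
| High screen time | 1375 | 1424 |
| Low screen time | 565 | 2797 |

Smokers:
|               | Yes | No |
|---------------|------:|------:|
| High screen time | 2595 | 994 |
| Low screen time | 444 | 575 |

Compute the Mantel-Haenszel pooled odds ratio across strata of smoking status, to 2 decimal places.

4.19

OR_MH = Σ(aᵢdᵢ/nᵢ) / Σ(bᵢcᵢ/nᵢ), where nᵢ is the stratum total.
Stratum 1 (Non-smokers): n = 6161; a·d/n = 1375·2797/6161 = 624.2290; b·c/n = 1424·565/6161 = 130.5892
Stratum 2 (Smokers): n = 4608; a·d/n = 2595·575/4608 = 323.8118; b·c/n = 994·444/4608 = 95.7760
OR_MH = (624.2290 + 323.8118) / (130.5892 + 95.7760) = 948.0409 / 226.3652 = 4.18810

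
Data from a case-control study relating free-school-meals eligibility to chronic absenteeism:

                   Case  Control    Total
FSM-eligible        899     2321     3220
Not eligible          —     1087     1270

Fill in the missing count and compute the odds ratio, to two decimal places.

The missing cell is in the unexposed row: 1270 − 1087 = 183.
So a = 899, b = 2321, c = 183, d = 1087.
OR = (a·d)/(b·c) = (899 × 1087) / (2321 × 183) = 977213 / 424743 = 2.30072

2.30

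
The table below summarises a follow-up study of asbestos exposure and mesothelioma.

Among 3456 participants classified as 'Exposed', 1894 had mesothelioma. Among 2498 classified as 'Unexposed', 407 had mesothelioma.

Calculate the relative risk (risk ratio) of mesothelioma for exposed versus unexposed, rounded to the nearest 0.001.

From the description: a = 1894, b = 1562, c = 407, d = 2091.
Risk in exposed = 1894/3456 = 0.54803; risk in unexposed = 407/2498 = 0.16293.
RR = 0.54803 / 0.16293 = 3.36360
The risk among the exposed is 3.36 times that among the unexposed.

3.364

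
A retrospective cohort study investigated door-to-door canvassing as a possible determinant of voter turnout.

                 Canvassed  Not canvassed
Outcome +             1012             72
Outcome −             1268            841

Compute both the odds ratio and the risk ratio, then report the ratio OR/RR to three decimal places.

1.656

Reading the table with exposure as columns: a = 1012 (Canvassed, case), b = 1268 (Canvassed, non-case), c = 72 (Not canvassed, case), d = 841.
OR = (1012·841)/(1268·72) = 851092/91296 = 9.32234
Risk in exposed = 1012/2280 = 0.44386; risk in unexposed = 72/913 = 0.07886; RR = 5.62839
OR/RR = 9.32234 / 5.62839 = 1.65631
The outcome is not rare, so the OR lies further from 1 than the RR.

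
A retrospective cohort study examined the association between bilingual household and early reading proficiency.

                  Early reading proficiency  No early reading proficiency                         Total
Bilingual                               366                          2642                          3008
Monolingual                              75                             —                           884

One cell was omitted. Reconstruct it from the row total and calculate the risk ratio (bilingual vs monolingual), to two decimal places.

The missing cell is in the unexposed row: 884 − 75 = 809.
So a = 366, b = 2642, c = 75, d = 809.
RR = [a/(a+b)] / [c/(c+d)] = (366/3008) / (75/884) = 0.12168/0.08484 = 1.43415

1.43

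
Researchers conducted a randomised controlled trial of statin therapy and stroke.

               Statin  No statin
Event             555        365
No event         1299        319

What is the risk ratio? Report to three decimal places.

0.561

Reading the table with exposure as columns: a = 555 (Statin, case), b = 1299 (Statin, non-case), c = 365 (No statin, case), d = 319.
Risk in exposed = 555/1854 = 0.29935; risk in unexposed = 365/684 = 0.53363.
RR = 0.29935 / 0.53363 = 0.56098
The risk is 44% lower among the exposed than among the unexposed.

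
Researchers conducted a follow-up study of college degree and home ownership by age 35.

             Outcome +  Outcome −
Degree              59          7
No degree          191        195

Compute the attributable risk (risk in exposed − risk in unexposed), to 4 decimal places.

0.3991

Cells: a = 59, b = 7, c = 191, d = 195.
Risk in exposed = 59/66 = 0.893939; risk in unexposed = 191/386 = 0.494819.
Risk difference = 0.893939 − 0.494819 = 0.399121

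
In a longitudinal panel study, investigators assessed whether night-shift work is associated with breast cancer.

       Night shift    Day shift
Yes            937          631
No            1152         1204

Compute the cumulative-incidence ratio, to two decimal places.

Reading the table with exposure as columns: a = 937 (Night shift, case), b = 1152 (Night shift, non-case), c = 631 (Day shift, case), d = 1204.
Risk in exposed = 937/2089 = 0.44854; risk in unexposed = 631/1835 = 0.34387.
RR = 0.44854 / 0.34387 = 1.30439
The risk among the exposed is 1.30 times that among the unexposed.

1.30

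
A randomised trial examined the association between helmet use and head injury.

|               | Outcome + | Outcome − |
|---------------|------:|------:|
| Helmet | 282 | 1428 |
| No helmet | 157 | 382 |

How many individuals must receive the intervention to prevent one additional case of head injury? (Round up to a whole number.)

Risk in treated group = 282/1710 = 0.16491; risk in control = 157/539 = 0.29128.
Absolute risk reduction = 0.29128 − 0.16491 = 0.12637
NNT = 1 / ARR = 1 / 0.12637 = 7.913 → round up → 8

8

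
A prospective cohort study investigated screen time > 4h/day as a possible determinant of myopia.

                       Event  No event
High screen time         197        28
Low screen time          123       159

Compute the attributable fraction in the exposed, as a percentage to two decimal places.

Cells: a = 197, b = 28, c = 123, d = 159.
Risk in exposed = 197/225 = 0.87556; risk in unexposed = 123/282 = 0.43617.
RR = 0.87556/0.43617 = 2.00737
AR% = (RR − 1)/RR × 100 = (2.00737 − 1)/2.00737 × 100 = 50.1836%

50.18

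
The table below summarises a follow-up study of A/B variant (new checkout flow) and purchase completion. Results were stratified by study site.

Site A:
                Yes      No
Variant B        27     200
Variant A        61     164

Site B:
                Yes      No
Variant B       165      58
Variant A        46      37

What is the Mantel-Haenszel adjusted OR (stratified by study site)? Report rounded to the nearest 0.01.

OR_MH = Σ(aᵢdᵢ/nᵢ) / Σ(bᵢcᵢ/nᵢ), where nᵢ is the stratum total.
Stratum 1 (Site A): n = 452; a·d/n = 27·164/452 = 9.7965; b·c/n = 200·61/452 = 26.9912
Stratum 2 (Site B): n = 306; a·d/n = 165·37/306 = 19.9510; b·c/n = 58·46/306 = 8.7190
OR_MH = (9.7965 + 19.9510) / (26.9912 + 8.7190) = 29.7474 / 35.7101 = 0.83303

0.83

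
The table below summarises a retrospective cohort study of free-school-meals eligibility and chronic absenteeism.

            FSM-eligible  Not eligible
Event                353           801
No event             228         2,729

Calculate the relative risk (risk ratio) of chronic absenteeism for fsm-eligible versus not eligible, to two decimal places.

Reading the table with exposure as columns: a = 353 (FSM-eligible, case), b = 228 (FSM-eligible, non-case), c = 801 (Not eligible, case), d = 2729.
Risk in exposed = 353/581 = 0.60757; risk in unexposed = 801/3530 = 0.22691.
RR = 0.60757 / 0.22691 = 2.67757
The risk among the exposed is 2.68 times that among the unexposed.

2.68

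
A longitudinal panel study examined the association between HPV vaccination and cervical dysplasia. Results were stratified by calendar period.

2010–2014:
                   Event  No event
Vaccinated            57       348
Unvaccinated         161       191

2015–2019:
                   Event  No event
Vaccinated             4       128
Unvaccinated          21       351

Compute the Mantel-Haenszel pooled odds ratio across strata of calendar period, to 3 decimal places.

OR_MH = Σ(aᵢdᵢ/nᵢ) / Σ(bᵢcᵢ/nᵢ), where nᵢ is the stratum total.
Stratum 1 (2010–2014): n = 757; a·d/n = 57·191/757 = 14.3818; b·c/n = 348·161/757 = 74.0132
Stratum 2 (2015–2019): n = 504; a·d/n = 4·351/504 = 2.7857; b·c/n = 128·21/504 = 5.3333
OR_MH = (14.3818 + 2.7857) / (74.0132 + 5.3333) = 17.1675 / 79.3465 = 0.21636

0.216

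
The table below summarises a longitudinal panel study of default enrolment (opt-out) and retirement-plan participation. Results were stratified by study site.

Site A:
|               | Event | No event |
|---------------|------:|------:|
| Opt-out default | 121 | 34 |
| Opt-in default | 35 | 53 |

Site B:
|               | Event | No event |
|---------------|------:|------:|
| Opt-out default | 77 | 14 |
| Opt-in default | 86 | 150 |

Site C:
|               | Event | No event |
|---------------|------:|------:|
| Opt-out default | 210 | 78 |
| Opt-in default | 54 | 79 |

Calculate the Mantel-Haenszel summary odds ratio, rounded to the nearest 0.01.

5.44

OR_MH = Σ(aᵢdᵢ/nᵢ) / Σ(bᵢcᵢ/nᵢ), where nᵢ is the stratum total.
Stratum 1 (Site A): n = 243; a·d/n = 121·53/243 = 26.3909; b·c/n = 34·35/243 = 4.8971
Stratum 2 (Site B): n = 327; a·d/n = 77·150/327 = 35.3211; b·c/n = 14·86/327 = 3.6820
Stratum 3 (Site C): n = 421; a·d/n = 210·79/421 = 39.4062; b·c/n = 78·54/421 = 10.0048
OR_MH = (26.3909 + 35.3211 + 39.4062) / (4.8971 + 3.6820 + 10.0048) = 101.1182 / 18.5838 = 5.44119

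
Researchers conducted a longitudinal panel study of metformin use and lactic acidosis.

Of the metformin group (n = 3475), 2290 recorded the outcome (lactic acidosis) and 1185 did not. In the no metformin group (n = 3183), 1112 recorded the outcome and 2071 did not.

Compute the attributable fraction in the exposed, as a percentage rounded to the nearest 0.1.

47.0

From the description: a = 2290, b = 1185, c = 1112, d = 2071.
Risk in exposed = 2290/3475 = 0.65899; risk in unexposed = 1112/3183 = 0.34936.
RR = 0.65899/0.34936 = 1.88631
AR% = (RR − 1)/RR × 100 = (1.88631 − 1)/1.88631 × 100 = 46.9864%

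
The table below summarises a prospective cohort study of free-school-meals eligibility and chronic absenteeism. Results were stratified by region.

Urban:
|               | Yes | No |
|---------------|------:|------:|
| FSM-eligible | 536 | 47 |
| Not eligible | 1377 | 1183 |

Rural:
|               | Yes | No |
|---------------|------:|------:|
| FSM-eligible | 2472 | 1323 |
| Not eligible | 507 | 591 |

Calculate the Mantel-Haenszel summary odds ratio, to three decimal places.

OR_MH = Σ(aᵢdᵢ/nᵢ) / Σ(bᵢcᵢ/nᵢ), where nᵢ is the stratum total.
Stratum 1 (Urban): n = 3143; a·d/n = 536·1183/3143 = 201.7461; b·c/n = 47·1377/3143 = 20.5915
Stratum 2 (Rural): n = 4893; a·d/n = 2472·591/4893 = 298.5800; b·c/n = 1323·507/4893 = 137.0858
OR_MH = (201.7461 + 298.5800) / (20.5915 + 137.0858) = 500.3261 / 157.6773 = 3.17310

3.173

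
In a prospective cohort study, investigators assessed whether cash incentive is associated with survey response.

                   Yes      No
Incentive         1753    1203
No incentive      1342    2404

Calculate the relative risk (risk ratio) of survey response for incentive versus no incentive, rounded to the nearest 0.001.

Cells: a = 1753, b = 1203, c = 1342, d = 2404.
Risk in exposed = 1753/2956 = 0.59303; risk in unexposed = 1342/3746 = 0.35825.
RR = 0.59303 / 0.35825 = 1.65536
The risk among the exposed is 1.66 times that among the unexposed.

1.655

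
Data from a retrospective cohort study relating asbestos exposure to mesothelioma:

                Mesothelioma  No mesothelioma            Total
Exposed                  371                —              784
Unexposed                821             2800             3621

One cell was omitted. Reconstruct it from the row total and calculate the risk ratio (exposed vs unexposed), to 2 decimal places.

2.09

The missing cell is in the exposed row: 784 − 371 = 413.
So a = 371, b = 413, c = 821, d = 2800.
RR = [a/(a+b)] / [c/(c+d)] = (371/784) / (821/3621) = 0.47321/0.22673 = 2.08710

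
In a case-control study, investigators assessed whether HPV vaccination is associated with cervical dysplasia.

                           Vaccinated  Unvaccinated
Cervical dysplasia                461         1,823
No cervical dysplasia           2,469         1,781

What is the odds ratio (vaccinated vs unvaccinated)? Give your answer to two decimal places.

0.18

Reading the table with exposure as columns: a = 461 (Vaccinated, case), b = 2469 (Vaccinated, non-case), c = 1823 (Unvaccinated, case), d = 1781.
OR = (a·d)/(b·c) = (461 × 1781) / (2469 × 1823) = 821041 / 4500987 = 0.18241
Exposure is associated with lower odds of cervical dysplasia (OR = 0.18 < 1).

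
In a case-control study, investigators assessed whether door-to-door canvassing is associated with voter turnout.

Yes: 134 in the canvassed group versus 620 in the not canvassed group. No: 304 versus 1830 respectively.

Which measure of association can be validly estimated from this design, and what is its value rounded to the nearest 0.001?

1.301

From the description: a = 134, b = 304, c = 620, d = 1830.
This is a case-control study: participants were sampled on outcome status, so risks in the source population cannot be estimated directly — relative risk is not valid here. The odds ratio is the appropriate measure.
OR = (a·d)/(b·c) = (134 × 1830) / (304 × 620) = 245220 / 188480 = 1.30104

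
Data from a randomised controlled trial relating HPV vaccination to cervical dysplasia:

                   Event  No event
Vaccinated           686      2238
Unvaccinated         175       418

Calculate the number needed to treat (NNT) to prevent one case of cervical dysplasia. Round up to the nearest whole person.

Risk in treated group = 686/2924 = 0.23461; risk in control = 175/593 = 0.29511.
Absolute risk reduction = 0.29511 − 0.23461 = 0.06050
NNT = 1 / ARR = 1 / 0.06050 = 16.529 → round up → 17

17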